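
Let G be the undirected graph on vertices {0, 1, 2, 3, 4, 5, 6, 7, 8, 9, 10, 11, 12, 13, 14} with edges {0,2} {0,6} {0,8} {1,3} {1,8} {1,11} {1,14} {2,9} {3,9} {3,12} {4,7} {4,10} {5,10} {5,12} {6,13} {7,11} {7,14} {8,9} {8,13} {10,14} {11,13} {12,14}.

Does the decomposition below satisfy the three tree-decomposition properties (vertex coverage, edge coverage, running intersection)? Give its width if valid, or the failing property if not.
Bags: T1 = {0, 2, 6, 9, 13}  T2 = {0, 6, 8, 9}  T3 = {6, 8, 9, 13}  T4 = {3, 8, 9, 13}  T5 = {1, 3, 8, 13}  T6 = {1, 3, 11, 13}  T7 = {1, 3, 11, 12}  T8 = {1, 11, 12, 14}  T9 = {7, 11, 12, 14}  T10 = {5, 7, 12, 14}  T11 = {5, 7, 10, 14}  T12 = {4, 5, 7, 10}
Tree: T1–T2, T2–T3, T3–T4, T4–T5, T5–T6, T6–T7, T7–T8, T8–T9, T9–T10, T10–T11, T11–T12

A tree decomposition must satisfy three properties: every vertex lies in some bag; for every edge, both endpoints lie together in some bag; and for every vertex, the bags containing it form a connected subtree. Here bags containing vertex 13 are not connected in the tree, so the decomposition is invalid.

No — bags containing vertex 13 are not connected in the tree.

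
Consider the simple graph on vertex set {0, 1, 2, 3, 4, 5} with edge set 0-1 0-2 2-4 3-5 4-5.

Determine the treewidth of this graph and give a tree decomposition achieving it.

The largest bag has 2 vertices, giving width 1; this decomposition certifies tw(G) ≤ 1. Since G has at least one edge (e.g. 1–0), it is not an edgeless graph, so tw(G) ≥ 1. Combining the bounds, tw(G) = 1.

Treewidth 1.
Bags: B1 = {0, 1}  B2 = {0, 2}  B3 = {2, 4}  B4 = {4, 5}  B5 = {3, 5}
Tree: B1–B2, B2–B3, B3–B4, B4–B5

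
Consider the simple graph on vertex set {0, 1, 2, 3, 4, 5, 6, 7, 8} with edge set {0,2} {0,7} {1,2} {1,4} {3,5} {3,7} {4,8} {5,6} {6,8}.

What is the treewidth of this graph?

A width-2 tree decomposition is:
Bags: B1 = {1, 2, 4}  B2 = {2, 4, 8}  B3 = {2, 6, 8}  B4 = {2, 5, 6}  B5 = {2, 3, 5}  B6 = {2, 3, 7}  B7 = {0, 2, 7}
Tree: B1–B2, B2–B3, B3–B4, B4–B5, B5–B6, B6–B7
The largest bag has 3 vertices, giving width 2; this decomposition certifies tw(G) ≤ 2. For the lower bound, G contains the cycle 2–1–4–8–6–5–3–7–0–2, so G is not a forest; only forests have treewidth ≤ 1, hence tw(G) ≥ 2. The upper and lower bounds meet at 2, so that is the treewidth.

2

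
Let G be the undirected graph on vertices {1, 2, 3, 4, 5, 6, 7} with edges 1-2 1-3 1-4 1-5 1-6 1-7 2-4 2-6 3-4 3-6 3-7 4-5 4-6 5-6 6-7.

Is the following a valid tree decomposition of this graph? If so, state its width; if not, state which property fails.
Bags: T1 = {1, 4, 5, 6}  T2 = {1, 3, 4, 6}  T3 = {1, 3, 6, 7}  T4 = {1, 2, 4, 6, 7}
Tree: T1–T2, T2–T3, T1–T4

A tree decomposition must satisfy three properties: every vertex lies in some bag; for every edge, both endpoints lie together in some bag; and for every vertex, the bags containing it form a connected subtree. Here bags containing vertex 7 are not connected in the tree, so the decomposition is invalid.

No — bags containing vertex 7 are not connected in the tree.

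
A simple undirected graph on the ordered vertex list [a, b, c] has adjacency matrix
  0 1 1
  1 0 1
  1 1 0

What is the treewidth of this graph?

A width-2 tree decomposition is:
Bags: B1 = {a, b, c}
Tree: (single bag)
With just one bag of size 3, the width is 3 − 1 = 2, so tw(G) ≤ 2. On the other hand G contains the 3-clique {a, b, c}. A clique must lie in a single bag of any decomposition, so no decomposition can have width below 2. The upper and lower bounds meet at 2, so that is the treewidth.

2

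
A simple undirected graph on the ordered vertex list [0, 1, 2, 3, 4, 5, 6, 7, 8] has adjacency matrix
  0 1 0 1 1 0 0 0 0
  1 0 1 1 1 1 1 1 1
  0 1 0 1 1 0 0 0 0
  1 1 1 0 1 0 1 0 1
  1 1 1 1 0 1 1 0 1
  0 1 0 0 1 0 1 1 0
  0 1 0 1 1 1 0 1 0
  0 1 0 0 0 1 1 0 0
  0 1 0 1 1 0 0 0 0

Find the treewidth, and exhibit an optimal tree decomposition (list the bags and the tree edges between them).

Every bag has size at most 4, so the width is 4 − 1 = 3 and tw(G) ≤ 3. Conversely, {0, 1, 3, 4} is a clique of size 4, and the vertices of any clique must share a bag in every tree decomposition; so some bag has ≥ 4 vertices and tw(G) ≥ 3. Combining the bounds, tw(G) = 3.

Treewidth 3.
One such decomposition:
Bags: B1 = {1, 3, 4, 6}  B2 = {0, 1, 3, 4}  B3 = {1, 3, 4, 8}  B4 = {1, 4, 5, 6}  B5 = {1, 5, 6, 7}  B6 = {1, 2, 3, 4}
Tree: B1–B2, B1–B3, B1–B4, B4–B5, B2–B6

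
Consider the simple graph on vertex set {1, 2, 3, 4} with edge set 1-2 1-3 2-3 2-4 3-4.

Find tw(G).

2

A width-2 tree decomposition is:
Bags: B1 = {2, 3, 4}  B2 = {1, 2, 3}
Tree: B1–B2
The largest bag has 3 vertices, giving width 2; this decomposition certifies tw(G) ≤ 2. Conversely, {1, 2, 3} is a clique of size 3, and the vertices of any clique must share a bag in every tree decomposition; so some bag has ≥ 3 vertices and tw(G) ≥ 2. Combining the bounds, tw(G) = 2.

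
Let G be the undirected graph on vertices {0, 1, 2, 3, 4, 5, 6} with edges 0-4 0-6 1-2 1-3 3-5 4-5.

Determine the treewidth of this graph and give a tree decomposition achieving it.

Each bag holds 2 vertices, so the decomposition has width 1, which upper-bounds the treewidth. Since G has at least one edge (e.g. 6–0), it is not an edgeless graph, so tw(G) ≥ 1. Combining the bounds, tw(G) = 1.

Treewidth 1.
Bags: B1 = {0, 6}  B2 = {0, 4}  B3 = {4, 5}  B4 = {3, 5}  B5 = {1, 3}  B6 = {1, 2}
Tree: B1–B2, B2–B3, B3–B4, B4–B5, B5–B6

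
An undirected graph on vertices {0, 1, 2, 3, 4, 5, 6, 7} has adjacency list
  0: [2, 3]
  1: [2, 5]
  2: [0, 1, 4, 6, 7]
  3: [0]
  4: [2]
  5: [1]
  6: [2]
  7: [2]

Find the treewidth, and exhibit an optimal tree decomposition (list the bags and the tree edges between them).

Treewidth 1.
One such decomposition:
Bags: B1 = {2, 4}  B2 = {0, 2}  B3 = {1, 2}  B4 = {2, 6}  B5 = {1, 5}  B6 = {0, 3}  B7 = {2, 7}
Tree: B1–B2, B1–B3, B1–B4, B3–B5, B2–B6, B1–B7

Every bag has size at most 2, so the width is 2 − 1 = 1 and tw(G) ≤ 1. Since G has at least one edge (e.g. 4–2), it is not an edgeless graph, so tw(G) ≥ 1. Combining the bounds, tw(G) = 1.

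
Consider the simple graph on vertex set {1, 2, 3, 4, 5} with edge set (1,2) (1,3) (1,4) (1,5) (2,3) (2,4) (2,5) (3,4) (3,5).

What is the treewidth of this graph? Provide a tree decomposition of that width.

Treewidth 3.
One optimal decomposition is:
Bags: B1 = {1, 2, 3, 5}  B2 = {1, 2, 3, 4}
Tree: B1–B2

Each bag holds 4 vertices, so the decomposition has width 3, which upper-bounds the treewidth. For the lower bound, the 4 vertices {1, 2, 3, 4} are pairwise adjacent, and any tree decomposition puts a clique entirely inside one bag — forcing width ≥ 3. Combining the bounds, tw(G) = 3.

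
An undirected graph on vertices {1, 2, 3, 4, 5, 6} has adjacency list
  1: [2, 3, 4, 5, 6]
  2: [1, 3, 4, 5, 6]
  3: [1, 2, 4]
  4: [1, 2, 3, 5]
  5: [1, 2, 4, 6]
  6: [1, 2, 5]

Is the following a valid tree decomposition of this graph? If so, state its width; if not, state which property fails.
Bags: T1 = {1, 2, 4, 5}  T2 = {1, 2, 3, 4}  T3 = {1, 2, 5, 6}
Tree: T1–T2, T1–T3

Yes; width 3.

Vertex coverage: the bags together contain {1, 2, 3, 4, 5, 6}, the full vertex set. Edge coverage: each edge of G has both endpoints in at least one bag. Running intersection: for every vertex, the bags containing it form a connected subtree. All three properties hold, so this is a valid tree decomposition of width max|bag| − 1 = 3, and hence tw(G) ≤ 3.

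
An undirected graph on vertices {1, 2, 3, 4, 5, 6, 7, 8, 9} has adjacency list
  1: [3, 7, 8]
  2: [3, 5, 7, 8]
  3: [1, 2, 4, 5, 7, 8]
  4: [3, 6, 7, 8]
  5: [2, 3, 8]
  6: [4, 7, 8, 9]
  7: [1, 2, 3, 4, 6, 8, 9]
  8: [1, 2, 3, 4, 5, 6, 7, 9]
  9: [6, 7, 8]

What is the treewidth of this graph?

A width-3 tree decomposition is:
Bags: B1 = {3, 4, 7, 8}  B2 = {1, 3, 7, 8}  B3 = {2, 3, 7, 8}  B4 = {2, 3, 5, 8}  B5 = {4, 6, 7, 8}  B6 = {6, 7, 8, 9}
Tree: B1–B2, B2–B3, B3–B4, B1–B5, B5–B6
Every bag has size at most 4, so the width is 4 − 1 = 3 and tw(G) ≤ 3. Conversely, {2, 3, 5, 8} is a clique of size 4, and the vertices of any clique must share a bag in every tree decomposition; so some bag has ≥ 4 vertices and tw(G) ≥ 3. Therefore the treewidth is 3.

3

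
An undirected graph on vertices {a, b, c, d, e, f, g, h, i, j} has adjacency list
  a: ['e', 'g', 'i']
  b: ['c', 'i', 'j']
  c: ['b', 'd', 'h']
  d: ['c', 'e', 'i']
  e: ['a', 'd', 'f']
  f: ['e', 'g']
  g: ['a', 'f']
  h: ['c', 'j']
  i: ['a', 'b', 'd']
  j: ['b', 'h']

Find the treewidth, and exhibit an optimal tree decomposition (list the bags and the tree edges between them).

Treewidth 2.
One such decomposition:
Bags: B1 = {c, h, j}  B2 = {b, c, j}  B3 = {b, c, d}  B4 = {b, d, i}  B5 = {d, e, i}  B6 = {a, e, i}  B7 = {a, e, f}  B8 = {a, f, g}
Tree: B1–B2, B2–B3, B3–B4, B4–B5, B5–B6, B6–B7, B7–B8

Every bag has size at most 3, so the width is 3 − 1 = 2 and tw(G) ≤ 2. The edges h–j–b–c–h form a cycle, so G is not a tree and its treewidth is at least 2. Combining the bounds, tw(G) = 2.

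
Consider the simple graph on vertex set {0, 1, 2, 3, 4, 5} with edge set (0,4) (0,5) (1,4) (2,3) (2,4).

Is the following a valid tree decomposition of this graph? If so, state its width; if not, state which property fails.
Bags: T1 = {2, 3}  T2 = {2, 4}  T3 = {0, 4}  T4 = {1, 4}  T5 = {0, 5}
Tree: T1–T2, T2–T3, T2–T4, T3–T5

Checking the three conditions: (i) the bags cover all of {0, 1, 2, 3, 4, 5}; (ii) for each edge, some bag contains both endpoints; (iii) the bags containing any fixed vertex form a subtree. All hold, so the decomposition is valid with width 2 − 1 = 1.

Yes; width 1.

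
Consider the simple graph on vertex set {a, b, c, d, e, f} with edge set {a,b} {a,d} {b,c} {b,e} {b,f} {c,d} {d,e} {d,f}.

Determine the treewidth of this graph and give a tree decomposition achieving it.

Each bag holds 3 vertices, so the decomposition has width 2, which upper-bounds the treewidth. Since b–c–d–e–b is a cycle in G, G is not acyclic. Forests are exactly the graphs of treewidth ≤ 1, so tw(G) ≥ 2. Hence tw(G) = 2 exactly.

Treewidth 2.
Bags: B1 = {b, c, d}  B2 = {b, d, e}  B3 = {b, d, f}  B4 = {a, b, d}
Tree: B1–B2, B2–B3, B3–B4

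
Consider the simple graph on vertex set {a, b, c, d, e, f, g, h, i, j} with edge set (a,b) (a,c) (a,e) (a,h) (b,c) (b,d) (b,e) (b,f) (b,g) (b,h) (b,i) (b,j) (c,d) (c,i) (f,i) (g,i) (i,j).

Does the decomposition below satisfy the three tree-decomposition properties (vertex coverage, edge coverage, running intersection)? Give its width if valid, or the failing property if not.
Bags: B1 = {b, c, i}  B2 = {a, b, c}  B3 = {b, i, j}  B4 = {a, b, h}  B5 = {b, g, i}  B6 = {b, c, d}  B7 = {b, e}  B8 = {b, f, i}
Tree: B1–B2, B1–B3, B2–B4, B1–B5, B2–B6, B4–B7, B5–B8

A tree decomposition must satisfy three properties: every vertex lies in some bag; for every edge, both endpoints lie together in some bag; and for every vertex, the bags containing it form a connected subtree. Here edge (a,e) lies in no bag, so the decomposition is invalid.

No — edge (a,e) lies in no bag.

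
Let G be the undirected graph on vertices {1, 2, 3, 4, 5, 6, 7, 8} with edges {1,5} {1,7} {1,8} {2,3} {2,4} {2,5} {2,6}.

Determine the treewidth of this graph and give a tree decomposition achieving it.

Treewidth 1.
One optimal decomposition is:
Bags: B1 = {2, 6}  B2 = {2, 5}  B3 = {1, 5}  B4 = {2, 3}  B5 = {2, 4}  B6 = {1, 7}  B7 = {1, 8}
Tree: B1–B2, B2–B3, B1–B4, B1–B5, B3–B6, B3–B7

The largest bag has 2 vertices, giving width 1; this decomposition certifies tw(G) ≤ 1. Any graph with an edge has treewidth ≥ 1, and G has the edge 2–6. Hence tw(G) = 1 exactly.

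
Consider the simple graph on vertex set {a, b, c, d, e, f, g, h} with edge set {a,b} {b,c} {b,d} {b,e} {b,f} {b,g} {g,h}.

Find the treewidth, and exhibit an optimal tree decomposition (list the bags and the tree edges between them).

Each bag holds 2 vertices, so the decomposition has width 1, which upper-bounds the treewidth. G has an edge, so its treewidth is at least 1. Combining the bounds, tw(G) = 1.

Treewidth 1.
One such decomposition:
Bags: B1 = {b, f}  B2 = {b, e}  B3 = {a, b}  B4 = {b, d}  B5 = {b, g}  B6 = {g, h}  B7 = {b, c}
Tree: B1–B2, B1–B3, B1–B4, B4–B5, B5–B6, B2–B7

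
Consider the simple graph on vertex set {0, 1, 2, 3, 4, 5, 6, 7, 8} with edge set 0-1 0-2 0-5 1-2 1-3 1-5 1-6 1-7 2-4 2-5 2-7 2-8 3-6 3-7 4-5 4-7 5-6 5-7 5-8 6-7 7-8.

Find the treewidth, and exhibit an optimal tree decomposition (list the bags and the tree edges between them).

Treewidth 3.
One optimal decomposition is:
Bags: B1 = {1, 5, 6, 7}  B2 = {1, 2, 5, 7}  B3 = {2, 4, 5, 7}  B4 = {1, 3, 6, 7}  B5 = {0, 1, 2, 5}  B6 = {2, 5, 7, 8}
Tree: B1–B2, B2–B3, B1–B4, B2–B5, B2–B6

The largest bag has 4 vertices, giving width 3; this decomposition certifies tw(G) ≤ 3. Conversely, {1, 3, 6, 7} is a clique of size 4, and the vertices of any clique must share a bag in every tree decomposition; so some bag has ≥ 4 vertices and tw(G) ≥ 3. Therefore the treewidth is 3.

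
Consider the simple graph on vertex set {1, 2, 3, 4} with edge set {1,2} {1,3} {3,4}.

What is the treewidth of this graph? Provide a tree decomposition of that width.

Every bag has size at most 2, so the width is 2 − 1 = 1 and tw(G) ≤ 1. Since G has at least one edge (e.g. 4–3), it is not an edgeless graph, so tw(G) ≥ 1. Combining the bounds, tw(G) = 1.

Treewidth 1.
One optimal decomposition is:
Bags: B1 = {3, 4}  B2 = {1, 3}  B3 = {1, 2}
Tree: B1–B2, B2–B3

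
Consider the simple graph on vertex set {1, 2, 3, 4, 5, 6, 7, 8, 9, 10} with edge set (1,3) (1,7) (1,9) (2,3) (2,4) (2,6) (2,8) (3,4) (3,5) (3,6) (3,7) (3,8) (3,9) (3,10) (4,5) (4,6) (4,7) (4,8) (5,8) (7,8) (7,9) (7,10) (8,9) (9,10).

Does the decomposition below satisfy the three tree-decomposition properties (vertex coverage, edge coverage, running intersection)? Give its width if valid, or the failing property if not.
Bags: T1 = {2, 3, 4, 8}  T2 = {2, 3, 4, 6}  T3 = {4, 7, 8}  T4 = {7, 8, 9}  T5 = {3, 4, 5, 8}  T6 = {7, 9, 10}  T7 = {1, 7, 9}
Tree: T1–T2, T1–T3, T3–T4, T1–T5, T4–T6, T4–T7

A tree decomposition must satisfy three properties: every vertex lies in some bag; for every edge, both endpoints lie together in some bag; and for every vertex, the bags containing it form a connected subtree. Here edge (3,7) lies in no bag, so the decomposition is invalid.

No — edge (3,7) lies in no bag.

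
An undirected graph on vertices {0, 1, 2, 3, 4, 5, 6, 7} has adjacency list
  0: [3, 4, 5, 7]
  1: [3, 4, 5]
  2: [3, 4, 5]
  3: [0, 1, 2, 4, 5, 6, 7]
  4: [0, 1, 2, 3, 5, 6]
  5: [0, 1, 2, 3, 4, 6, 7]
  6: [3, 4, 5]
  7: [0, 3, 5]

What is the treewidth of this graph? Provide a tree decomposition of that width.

The largest bag has 4 vertices, giving width 3; this decomposition certifies tw(G) ≤ 3. Conversely, {0, 3, 4, 5} is a clique of size 4, and the vertices of any clique must share a bag in every tree decomposition; so some bag has ≥ 4 vertices and tw(G) ≥ 3. Therefore the treewidth is 3.

Treewidth 3.
One optimal decomposition is:
Bags: B1 = {0, 3, 4, 5}  B2 = {2, 3, 4, 5}  B3 = {0, 3, 5, 7}  B4 = {1, 3, 4, 5}  B5 = {3, 4, 5, 6}
Tree: B1–B2, B1–B3, B2–B4, B2–B5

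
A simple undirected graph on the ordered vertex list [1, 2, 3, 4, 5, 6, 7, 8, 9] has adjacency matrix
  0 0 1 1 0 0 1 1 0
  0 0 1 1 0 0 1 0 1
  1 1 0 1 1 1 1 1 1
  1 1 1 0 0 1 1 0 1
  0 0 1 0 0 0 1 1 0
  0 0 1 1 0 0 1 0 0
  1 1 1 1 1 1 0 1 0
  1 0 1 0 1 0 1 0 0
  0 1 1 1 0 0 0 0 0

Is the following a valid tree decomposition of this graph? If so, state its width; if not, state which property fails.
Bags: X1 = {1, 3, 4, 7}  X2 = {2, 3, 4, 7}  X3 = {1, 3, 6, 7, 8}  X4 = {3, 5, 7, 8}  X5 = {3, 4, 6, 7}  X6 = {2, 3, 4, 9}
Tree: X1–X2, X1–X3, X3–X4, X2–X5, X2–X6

A tree decomposition must satisfy three properties: every vertex lies in some bag; for every edge, both endpoints lie together in some bag; and for every vertex, the bags containing it form a connected subtree. Here bags containing vertex 6 are not connected in the tree, so the decomposition is invalid.

No — bags containing vertex 6 are not connected in the tree.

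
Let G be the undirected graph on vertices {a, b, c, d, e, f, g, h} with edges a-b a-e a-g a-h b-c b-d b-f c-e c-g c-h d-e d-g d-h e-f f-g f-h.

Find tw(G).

A width-4 tree decomposition is:
Bags: B1 = {b, c, e, g, h}  B2 = {a, b, e, g, h}  B3 = {b, d, e, g, h}  B4 = {b, e, f, g, h}
Tree: B1–B2, B2–B3, B3–B4
The largest bag has 5 vertices, giving width 4; this decomposition certifies tw(G) ≤ 4. For the lower bound: the 5 vertex sets {b,c}, {a,g}, {d,h}, {e}, {f} are disjoint, each induces a connected subgraph, and every pair is joined by at least one edge of G. Contracting each set to a single vertex therefore yields K_{5} as a minor, and since treewidth is minor-monotone, tw(G) ≥ tw(K_{5}) = 4. Hence tw(G) = 4 exactly.

4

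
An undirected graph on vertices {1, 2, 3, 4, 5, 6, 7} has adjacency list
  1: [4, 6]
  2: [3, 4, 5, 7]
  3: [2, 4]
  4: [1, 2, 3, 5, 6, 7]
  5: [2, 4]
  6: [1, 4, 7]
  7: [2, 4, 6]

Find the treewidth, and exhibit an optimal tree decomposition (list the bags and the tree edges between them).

The largest bag has 3 vertices, giving width 2; this decomposition certifies tw(G) ≤ 2. Conversely, {1, 4, 6} is a clique of size 3, and the vertices of any clique must share a bag in every tree decomposition; so some bag has ≥ 3 vertices and tw(G) ≥ 2. Combining the bounds, tw(G) = 2.

Treewidth 2.
Bags: B1 = {2, 4, 5}  B2 = {2, 4, 7}  B3 = {2, 3, 4}  B4 = {4, 6, 7}  B5 = {1, 4, 6}
Tree: B1–B2, B2–B3, B2–B4, B4–B5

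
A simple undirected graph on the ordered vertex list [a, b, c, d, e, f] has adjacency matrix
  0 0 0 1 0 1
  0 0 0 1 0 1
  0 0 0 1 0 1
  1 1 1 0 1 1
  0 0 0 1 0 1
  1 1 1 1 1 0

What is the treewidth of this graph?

A width-2 tree decomposition is:
Bags: B1 = {d, e, f}  B2 = {b, d, f}  B3 = {c, d, f}  B4 = {a, d, f}
Tree: B1–B2, B2–B3, B2–B4
Every bag has size at most 3, so the width is 3 − 1 = 2 and tw(G) ≤ 2. Conversely, {d, e, f} is a clique of size 3, and the vertices of any clique must share a bag in every tree decomposition; so some bag has ≥ 3 vertices and tw(G) ≥ 2. Therefore the treewidth is 2.

2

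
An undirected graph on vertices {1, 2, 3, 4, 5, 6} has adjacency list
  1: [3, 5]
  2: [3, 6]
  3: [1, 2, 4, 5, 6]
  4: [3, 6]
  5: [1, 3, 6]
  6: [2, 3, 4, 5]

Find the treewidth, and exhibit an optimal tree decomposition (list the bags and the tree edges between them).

Every bag has size at most 3, so the width is 3 − 1 = 2 and tw(G) ≤ 2. On the other hand G contains the 3-clique {1, 3, 5}. A clique must lie in a single bag of any decomposition, so no decomposition can have width below 2. Therefore the treewidth is 2.

Treewidth 2.
One optimal decomposition is:
Bags: B1 = {3, 5, 6}  B2 = {3, 4, 6}  B3 = {2, 3, 6}  B4 = {1, 3, 5}
Tree: B1–B2, B1–B3, B1–B4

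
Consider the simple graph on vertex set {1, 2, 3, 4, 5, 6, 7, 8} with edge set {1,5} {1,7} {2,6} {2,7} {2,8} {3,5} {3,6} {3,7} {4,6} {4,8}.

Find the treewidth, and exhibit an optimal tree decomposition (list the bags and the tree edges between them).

Treewidth 2.
One optimal decomposition is:
Bags: B1 = {1, 5, 7}  B2 = {3, 5, 7}  B3 = {2, 3, 7}  B4 = {2, 3, 6}  B5 = {2, 6, 8}  B6 = {4, 6, 8}
Tree: B1–B2, B2–B3, B3–B4, B4–B5, B5–B6

The largest bag has 3 vertices, giving width 2; this decomposition certifies tw(G) ≤ 2. For the lower bound, G contains the cycle 1–5–3–7–1, so G is not a forest; only forests have treewidth ≤ 1, hence tw(G) ≥ 2. The upper and lower bounds meet at 2, so that is the treewidth.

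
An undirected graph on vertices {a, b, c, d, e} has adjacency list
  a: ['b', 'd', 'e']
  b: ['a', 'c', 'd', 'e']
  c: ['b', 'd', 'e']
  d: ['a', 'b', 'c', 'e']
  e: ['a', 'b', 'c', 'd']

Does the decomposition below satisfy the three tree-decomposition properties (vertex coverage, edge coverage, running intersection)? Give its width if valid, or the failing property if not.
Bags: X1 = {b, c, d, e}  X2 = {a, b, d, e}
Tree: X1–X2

Yes; width 3.

Vertex coverage: the bags together contain {a, b, c, d, e}, the full vertex set. Edge coverage: each edge of G has both endpoints in at least one bag. Running intersection: for every vertex, the bags containing it form a connected subtree. All three properties hold, so this is a valid tree decomposition of width max|bag| − 1 = 3, and hence tw(G) ≤ 3.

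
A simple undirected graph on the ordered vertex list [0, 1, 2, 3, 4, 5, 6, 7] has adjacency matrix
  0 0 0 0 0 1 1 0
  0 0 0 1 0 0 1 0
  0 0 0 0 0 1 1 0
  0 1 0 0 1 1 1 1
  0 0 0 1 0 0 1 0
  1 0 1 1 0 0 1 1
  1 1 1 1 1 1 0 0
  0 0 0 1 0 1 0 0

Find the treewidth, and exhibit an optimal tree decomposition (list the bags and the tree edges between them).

Treewidth 2.
One optimal decomposition is:
Bags: B1 = {3, 5, 6}  B2 = {3, 4, 6}  B3 = {0, 5, 6}  B4 = {3, 5, 7}  B5 = {1, 3, 6}  B6 = {2, 5, 6}
Tree: B1–B2, B1–B3, B1–B4, B1–B5, B3–B6

Each bag holds 3 vertices, so the decomposition has width 2, which upper-bounds the treewidth. Conversely, {0, 5, 6} is a clique of size 3, and the vertices of any clique must share a bag in every tree decomposition; so some bag has ≥ 3 vertices and tw(G) ≥ 2. The upper and lower bounds meet at 2, so that is the treewidth.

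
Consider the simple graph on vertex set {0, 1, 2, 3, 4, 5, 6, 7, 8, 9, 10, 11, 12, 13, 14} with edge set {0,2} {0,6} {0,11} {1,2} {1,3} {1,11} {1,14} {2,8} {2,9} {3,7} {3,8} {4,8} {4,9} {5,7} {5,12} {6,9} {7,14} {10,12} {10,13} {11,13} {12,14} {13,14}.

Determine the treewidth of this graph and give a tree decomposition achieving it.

Every bag has size at most 4, so the width is 4 − 1 = 3 and tw(G) ≤ 3. For the lower bound: the 4 vertex sets {5,10,12}, {7}, {14}, {1,3,11,13} are disjoint, each induces a connected subgraph, and every pair is joined by at least one edge of G. Contracting each set to a single vertex therefore yields K_{4} as a minor, and since treewidth is minor-monotone, tw(G) ≥ tw(K_{4}) = 3. Combining the bounds, tw(G) = 3.

Treewidth 3.
One such decomposition:
Bags: B1 = {5, 7, 10, 12}  B2 = {7, 10, 12, 14}  B3 = {7, 10, 13, 14}  B4 = {3, 7, 13, 14}  B5 = {1, 3, 13, 14}  B6 = {1, 3, 11, 13}  B7 = {1, 3, 8, 11}  B8 = {1, 2, 8, 11}  B9 = {0, 2, 8, 11}  B10 = {0, 2, 4, 8}  B11 = {0, 2, 4, 9}  B12 = {0, 4, 6, 9}
Tree: B1–B2, B2–B3, B3–B4, B4–B5, B5–B6, B6–B7, B7–B8, B8–B9, B9–B10, B10–B11, B11–B12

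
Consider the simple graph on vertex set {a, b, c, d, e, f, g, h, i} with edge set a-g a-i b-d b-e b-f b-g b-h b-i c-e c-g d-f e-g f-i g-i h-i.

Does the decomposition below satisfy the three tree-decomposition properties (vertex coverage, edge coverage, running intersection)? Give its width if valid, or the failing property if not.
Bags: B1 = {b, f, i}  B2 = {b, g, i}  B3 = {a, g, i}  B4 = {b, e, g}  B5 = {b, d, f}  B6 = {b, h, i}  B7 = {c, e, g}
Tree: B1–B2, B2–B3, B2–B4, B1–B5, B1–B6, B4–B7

Yes; width 2.

Vertex coverage: the bags together contain {a, b, c, d, e, f, g, h, i}, the full vertex set. Edge coverage: each edge of G has both endpoints in at least one bag. Running intersection: for every vertex, the bags containing it form a connected subtree. All three properties hold, so this is a valid tree decomposition of width max|bag| − 1 = 2, and hence tw(G) ≤ 2.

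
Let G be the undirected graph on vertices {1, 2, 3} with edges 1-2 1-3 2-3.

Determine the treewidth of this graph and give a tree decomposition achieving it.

A single bag containing all 3 vertices is trivially a valid decomposition of width 2. For the lower bound, the 3 vertices {1, 2, 3} are pairwise adjacent, and any tree decomposition puts a clique entirely inside one bag — forcing width ≥ 2. Hence tw(G) = 2 exactly.

Treewidth 2.
One optimal decomposition is:
Bags: B1 = {1, 2, 3}
Tree: (single bag)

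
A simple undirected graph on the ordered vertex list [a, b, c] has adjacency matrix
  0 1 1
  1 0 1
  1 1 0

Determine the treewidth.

2

A width-2 tree decomposition is:
Bags: B1 = {a, b, c}
Tree: (single bag)
A single bag containing all 3 vertices is trivially a valid decomposition of width 2. On the other hand G contains the 3-clique {a, b, c}. A clique must lie in a single bag of any decomposition, so no decomposition can have width below 2. Hence tw(G) = 2 exactly.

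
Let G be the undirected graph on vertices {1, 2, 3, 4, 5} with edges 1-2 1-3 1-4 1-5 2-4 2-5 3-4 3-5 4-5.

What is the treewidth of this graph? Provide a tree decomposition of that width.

Each bag holds 4 vertices, so the decomposition has width 3, which upper-bounds the treewidth. On the other hand G contains the 4-clique {1, 2, 4, 5}. A clique must lie in a single bag of any decomposition, so no decomposition can have width below 3. Combining the bounds, tw(G) = 3.

Treewidth 3.
Bags: B1 = {1, 3, 4, 5}  B2 = {1, 2, 4, 5}
Tree: B1–B2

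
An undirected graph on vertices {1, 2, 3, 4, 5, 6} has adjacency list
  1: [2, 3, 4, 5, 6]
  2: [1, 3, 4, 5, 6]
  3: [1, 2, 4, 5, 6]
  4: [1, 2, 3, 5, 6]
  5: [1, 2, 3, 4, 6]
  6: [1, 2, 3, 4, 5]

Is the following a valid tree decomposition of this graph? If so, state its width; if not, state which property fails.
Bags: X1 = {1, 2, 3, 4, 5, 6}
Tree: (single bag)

Vertex coverage: the bags together contain {1, 2, 3, 4, 5, 6}, the full vertex set. Edge coverage: each edge of G has both endpoints in at least one bag. Running intersection: for every vertex, the bags containing it form a connected subtree. All three properties hold, so this is a valid tree decomposition of width max|bag| − 1 = 5, and hence tw(G) ≤ 5.

Yes; width 5.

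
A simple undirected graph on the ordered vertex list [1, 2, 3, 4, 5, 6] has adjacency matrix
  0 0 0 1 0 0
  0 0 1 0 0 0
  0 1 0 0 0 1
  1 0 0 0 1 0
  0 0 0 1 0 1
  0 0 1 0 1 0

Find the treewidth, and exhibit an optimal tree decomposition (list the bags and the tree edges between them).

Treewidth 1.
One such decomposition:
Bags: B1 = {1, 4}  B2 = {4, 5}  B3 = {5, 6}  B4 = {3, 6}  B5 = {2, 3}
Tree: B1–B2, B2–B3, B3–B4, B4–B5

Every bag has size at most 2, so the width is 2 − 1 = 1 and tw(G) ≤ 1. Since G has at least one edge (e.g. 1–4), it is not an edgeless graph, so tw(G) ≥ 1. Combining the bounds, tw(G) = 1.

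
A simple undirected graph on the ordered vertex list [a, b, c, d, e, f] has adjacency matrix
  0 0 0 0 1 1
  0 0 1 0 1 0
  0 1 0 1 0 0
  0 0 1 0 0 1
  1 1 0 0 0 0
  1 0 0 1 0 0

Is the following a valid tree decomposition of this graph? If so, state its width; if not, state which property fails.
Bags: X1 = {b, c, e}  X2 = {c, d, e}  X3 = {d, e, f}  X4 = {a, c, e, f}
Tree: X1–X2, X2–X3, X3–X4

A tree decomposition must satisfy three properties: every vertex lies in some bag; for every edge, both endpoints lie together in some bag; and for every vertex, the bags containing it form a connected subtree. Here bags containing vertex c are not connected in the tree, so the decomposition is invalid.

No — bags containing vertex c are not connected in the tree.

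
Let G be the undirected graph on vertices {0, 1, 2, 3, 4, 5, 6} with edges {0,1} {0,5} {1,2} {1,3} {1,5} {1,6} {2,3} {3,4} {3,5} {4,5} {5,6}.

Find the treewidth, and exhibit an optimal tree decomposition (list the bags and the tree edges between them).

Each bag holds 3 vertices, so the decomposition has width 2, which upper-bounds the treewidth. On the other hand G contains the 3-clique {1, 2, 3}. A clique must lie in a single bag of any decomposition, so no decomposition can have width below 2. Combining the bounds, tw(G) = 2.

Treewidth 2.
Bags: B1 = {1, 2, 3}  B2 = {1, 3, 5}  B3 = {0, 1, 5}  B4 = {3, 4, 5}  B5 = {1, 5, 6}
Tree: B1–B2, B2–B3, B2–B4, B2–B5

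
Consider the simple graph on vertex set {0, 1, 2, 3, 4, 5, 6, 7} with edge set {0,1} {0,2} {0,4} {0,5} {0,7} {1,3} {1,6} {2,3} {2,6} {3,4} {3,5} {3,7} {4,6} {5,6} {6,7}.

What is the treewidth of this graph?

A width-3 tree decomposition is:
Bags: B1 = {0, 2, 3, 6}  B2 = {0, 3, 6, 7}  B3 = {0, 3, 4, 6}  B4 = {0, 1, 3, 6}  B5 = {0, 3, 5, 6}
Tree: B1–B2, B2–B3, B3–B4, B4–B5
Each bag holds 4 vertices, so the decomposition has width 3, which upper-bounds the treewidth. For the lower bound: the 4 vertex sets {0,2}, {6,7}, {3}, {4} are disjoint, each induces a connected subgraph, and every pair is joined by at least one edge of G. Contracting each set to a single vertex therefore yields K_{4} as a minor, and since treewidth is minor-monotone, tw(G) ≥ tw(K_{4}) = 3. Combining the bounds, tw(G) = 3.

3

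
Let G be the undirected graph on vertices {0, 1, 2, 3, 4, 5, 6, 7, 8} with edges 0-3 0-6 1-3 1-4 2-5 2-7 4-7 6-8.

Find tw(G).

A width-1 tree decomposition is:
Bags: B1 = {6, 8}  B2 = {0, 6}  B3 = {0, 3}  B4 = {1, 3}  B5 = {1, 4}  B6 = {4, 7}  B7 = {2, 7}  B8 = {2, 5}
Tree: B1–B2, B2–B3, B3–B4, B4–B5, B5–B6, B6–B7, B7–B8
Every bag has size at most 2, so the width is 2 − 1 = 1 and tw(G) ≤ 1. G has an edge, so its treewidth is at least 1. The upper and lower bounds meet at 1, so that is the treewidth.

1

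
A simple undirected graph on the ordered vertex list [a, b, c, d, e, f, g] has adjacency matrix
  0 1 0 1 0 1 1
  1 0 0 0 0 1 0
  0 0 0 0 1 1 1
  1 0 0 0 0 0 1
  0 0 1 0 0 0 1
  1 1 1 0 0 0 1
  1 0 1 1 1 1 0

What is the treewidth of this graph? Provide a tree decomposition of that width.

The largest bag has 3 vertices, giving width 2; this decomposition certifies tw(G) ≤ 2. For the lower bound, the 3 vertices {a, d, g} are pairwise adjacent, and any tree decomposition puts a clique entirely inside one bag — forcing width ≥ 2. Hence tw(G) = 2 exactly.

Treewidth 2.
One such decomposition:
Bags: B1 = {c, f, g}  B2 = {a, f, g}  B3 = {c, e, g}  B4 = {a, d, g}  B5 = {a, b, f}
Tree: B1–B2, B1–B3, B2–B4, B2–B5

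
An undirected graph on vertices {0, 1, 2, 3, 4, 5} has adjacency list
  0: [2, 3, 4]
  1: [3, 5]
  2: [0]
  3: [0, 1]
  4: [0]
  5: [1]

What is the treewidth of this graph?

1

A width-1 tree decomposition is:
Bags: B1 = {0, 3}  B2 = {0, 4}  B3 = {1, 3}  B4 = {1, 5}  B5 = {0, 2}
Tree: B1–B2, B1–B3, B3–B4, B2–B5
Every bag has size at most 2, so the width is 2 − 1 = 1 and tw(G) ≤ 1. G has an edge, so its treewidth is at least 1. Combining the bounds, tw(G) = 1.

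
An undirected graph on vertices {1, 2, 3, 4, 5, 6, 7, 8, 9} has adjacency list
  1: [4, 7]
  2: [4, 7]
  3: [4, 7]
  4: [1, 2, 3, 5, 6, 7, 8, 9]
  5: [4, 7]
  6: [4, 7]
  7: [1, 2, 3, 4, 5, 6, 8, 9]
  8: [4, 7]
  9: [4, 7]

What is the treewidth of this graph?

2

A width-2 tree decomposition is:
Bags: B1 = {4, 5, 7}  B2 = {4, 6, 7}  B3 = {2, 4, 7}  B4 = {1, 4, 7}  B5 = {3, 4, 7}  B6 = {4, 7, 8}  B7 = {4, 7, 9}
Tree: B1–B2, B2–B3, B1–B4, B3–B5, B5–B6, B5–B7
Each bag holds 3 vertices, so the decomposition has width 2, which upper-bounds the treewidth. Conversely, {1, 4, 7} is a clique of size 3, and the vertices of any clique must share a bag in every tree decomposition; so some bag has ≥ 3 vertices and tw(G) ≥ 2. Hence tw(G) = 2 exactly.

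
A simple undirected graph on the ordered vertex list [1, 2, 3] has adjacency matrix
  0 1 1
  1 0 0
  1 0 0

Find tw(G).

1

A width-1 tree decomposition is:
Bags: B1 = {1, 2}  B2 = {1, 3}
Tree: B1–B2
Each bag holds 2 vertices, so the decomposition has width 1, which upper-bounds the treewidth. Since G has at least one edge (e.g. 2–1), it is not an edgeless graph, so tw(G) ≥ 1. Hence tw(G) = 1 exactly.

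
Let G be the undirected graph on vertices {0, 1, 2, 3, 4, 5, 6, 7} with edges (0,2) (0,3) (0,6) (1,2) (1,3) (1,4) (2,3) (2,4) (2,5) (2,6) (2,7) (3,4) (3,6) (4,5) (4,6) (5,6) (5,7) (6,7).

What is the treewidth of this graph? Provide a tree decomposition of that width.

Treewidth 3.
One optimal decomposition is:
Bags: B1 = {2, 4, 5, 6}  B2 = {2, 5, 6, 7}  B3 = {2, 3, 4, 6}  B4 = {1, 2, 3, 4}  B5 = {0, 2, 3, 6}
Tree: B1–B2, B1–B3, B3–B4, B3–B5

Every bag has size at most 4, so the width is 4 − 1 = 3 and tw(G) ≤ 3. On the other hand G contains the 4-clique {1, 2, 3, 4}. A clique must lie in a single bag of any decomposition, so no decomposition can have width below 3. The upper and lower bounds meet at 3, so that is the treewidth.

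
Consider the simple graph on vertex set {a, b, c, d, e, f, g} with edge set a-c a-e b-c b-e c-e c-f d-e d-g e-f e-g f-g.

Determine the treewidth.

2

A width-2 tree decomposition is:
Bags: B1 = {e, f, g}  B2 = {c, e, f}  B3 = {d, e, g}  B4 = {a, c, e}  B5 = {b, c, e}
Tree: B1–B2, B1–B3, B2–B4, B4–B5
Every bag has size at most 3, so the width is 3 − 1 = 2 and tw(G) ≤ 2. Conversely, {d, e, g} is a clique of size 3, and the vertices of any clique must share a bag in every tree decomposition; so some bag has ≥ 3 vertices and tw(G) ≥ 2. The upper and lower bounds meet at 2, so that is the treewidth.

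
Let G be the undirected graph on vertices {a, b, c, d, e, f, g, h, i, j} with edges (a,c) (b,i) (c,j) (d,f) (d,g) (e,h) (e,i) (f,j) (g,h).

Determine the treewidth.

1

A width-1 tree decomposition is:
Bags: B1 = {b, i}  B2 = {e, i}  B3 = {e, h}  B4 = {g, h}  B5 = {d, g}  B6 = {d, f}  B7 = {f, j}  B8 = {c, j}  B9 = {a, c}
Tree: B1–B2, B2–B3, B3–B4, B4–B5, B5–B6, B6–B7, B7–B8, B8–B9
The largest bag has 2 vertices, giving width 1; this decomposition certifies tw(G) ≤ 1. Since G has at least one edge (e.g. b–i), it is not an edgeless graph, so tw(G) ≥ 1. Combining the bounds, tw(G) = 1.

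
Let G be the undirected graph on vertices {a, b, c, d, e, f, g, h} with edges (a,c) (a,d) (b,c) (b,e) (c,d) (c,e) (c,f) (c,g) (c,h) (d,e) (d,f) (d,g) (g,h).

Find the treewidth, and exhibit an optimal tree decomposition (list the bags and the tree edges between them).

Treewidth 2.
One such decomposition:
Bags: B1 = {c, d, g}  B2 = {a, c, d}  B3 = {c, d, e}  B4 = {c, g, h}  B5 = {c, d, f}  B6 = {b, c, e}
Tree: B1–B2, B2–B3, B1–B4, B2–B5, B3–B6

Each bag holds 3 vertices, so the decomposition has width 2, which upper-bounds the treewidth. Conversely, {c, d, g} is a clique of size 3, and the vertices of any clique must share a bag in every tree decomposition; so some bag has ≥ 3 vertices and tw(G) ≥ 2. Hence tw(G) = 2 exactly.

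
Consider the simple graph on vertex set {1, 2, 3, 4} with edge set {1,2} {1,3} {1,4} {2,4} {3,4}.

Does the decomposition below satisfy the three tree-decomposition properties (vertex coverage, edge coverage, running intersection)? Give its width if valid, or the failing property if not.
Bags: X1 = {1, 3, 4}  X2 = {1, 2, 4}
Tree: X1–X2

Every vertex of G appears in some bag (union = {1, 2, 3, 4}); every edge is covered by a bag; and for each vertex v the set of bags containing v is connected in the bag tree. The decomposition is therefore valid. The largest bag has 3 vertices, so the width is 2.

Yes; width 2.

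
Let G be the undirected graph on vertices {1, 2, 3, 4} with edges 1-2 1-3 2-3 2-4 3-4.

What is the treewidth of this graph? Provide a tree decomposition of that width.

Treewidth 2.
One optimal decomposition is:
Bags: B1 = {1, 2, 3}  B2 = {2, 3, 4}
Tree: B1–B2

The largest bag has 3 vertices, giving width 2; this decomposition certifies tw(G) ≤ 2. For the lower bound, the 3 vertices {1, 2, 3} are pairwise adjacent, and any tree decomposition puts a clique entirely inside one bag — forcing width ≥ 2. Hence tw(G) = 2 exactly.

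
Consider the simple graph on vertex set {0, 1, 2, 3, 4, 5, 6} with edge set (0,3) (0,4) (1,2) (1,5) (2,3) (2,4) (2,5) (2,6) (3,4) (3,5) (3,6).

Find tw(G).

2

A width-2 tree decomposition is:
Bags: B1 = {2, 3, 4}  B2 = {2, 3, 6}  B3 = {0, 3, 4}  B4 = {2, 3, 5}  B5 = {1, 2, 5}
Tree: B1–B2, B1–B3, B2–B4, B4–B5
Every bag has size at most 3, so the width is 3 − 1 = 2 and tw(G) ≤ 2. For the lower bound, the 3 vertices {0, 3, 4} are pairwise adjacent, and any tree decomposition puts a clique entirely inside one bag — forcing width ≥ 2. Therefore the treewidth is 2.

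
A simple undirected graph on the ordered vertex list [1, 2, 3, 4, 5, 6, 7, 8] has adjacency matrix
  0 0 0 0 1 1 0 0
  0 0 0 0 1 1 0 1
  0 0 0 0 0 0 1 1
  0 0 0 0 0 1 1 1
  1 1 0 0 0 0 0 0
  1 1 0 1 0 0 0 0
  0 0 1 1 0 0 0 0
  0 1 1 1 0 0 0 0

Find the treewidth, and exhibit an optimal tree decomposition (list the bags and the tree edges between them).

Each bag holds 3 vertices, so the decomposition has width 2, which upper-bounds the treewidth. The edges 3–7–4–8–3 form a cycle, so G is not a tree and its treewidth is at least 2. Therefore the treewidth is 2.

Treewidth 2.
Bags: B1 = {3, 7, 8}  B2 = {4, 7, 8}  B3 = {2, 4, 8}  B4 = {2, 4, 6}  B5 = {2, 5, 6}  B6 = {1, 5, 6}
Tree: B1–B2, B2–B3, B3–B4, B4–B5, B5–B6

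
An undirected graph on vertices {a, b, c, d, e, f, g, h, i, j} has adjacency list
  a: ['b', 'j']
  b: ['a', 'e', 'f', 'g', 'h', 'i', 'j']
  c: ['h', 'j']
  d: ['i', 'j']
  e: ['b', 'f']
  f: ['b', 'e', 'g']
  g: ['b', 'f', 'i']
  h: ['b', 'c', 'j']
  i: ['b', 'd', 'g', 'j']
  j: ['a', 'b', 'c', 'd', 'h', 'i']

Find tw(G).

2

A width-2 tree decomposition is:
Bags: B1 = {b, i, j}  B2 = {b, g, i}  B3 = {d, i, j}  B4 = {a, b, j}  B5 = {b, h, j}  B6 = {c, h, j}  B7 = {b, f, g}  B8 = {b, e, f}
Tree: B1–B2, B1–B3, B1–B4, B4–B5, B5–B6, B2–B7, B7–B8
Every bag has size at most 3, so the width is 3 − 1 = 2 and tw(G) ≤ 2. Conversely, {d, i, j} is a clique of size 3, and the vertices of any clique must share a bag in every tree decomposition; so some bag has ≥ 3 vertices and tw(G) ≥ 2. The upper and lower bounds meet at 2, so that is the treewidth.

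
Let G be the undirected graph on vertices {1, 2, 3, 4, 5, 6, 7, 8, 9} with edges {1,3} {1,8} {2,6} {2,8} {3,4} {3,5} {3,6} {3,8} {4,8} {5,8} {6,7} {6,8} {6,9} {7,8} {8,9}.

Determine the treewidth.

A width-2 tree decomposition is:
Bags: B1 = {3, 6, 8}  B2 = {3, 5, 8}  B3 = {3, 4, 8}  B4 = {2, 6, 8}  B5 = {1, 3, 8}  B6 = {6, 8, 9}  B7 = {6, 7, 8}
Tree: B1–B2, B2–B3, B1–B4, B2–B5, B4–B6, B1–B7
Each bag holds 3 vertices, so the decomposition has width 2, which upper-bounds the treewidth. Conversely, {6, 8, 9} is a clique of size 3, and the vertices of any clique must share a bag in every tree decomposition; so some bag has ≥ 3 vertices and tw(G) ≥ 2. Combining the bounds, tw(G) = 2.

2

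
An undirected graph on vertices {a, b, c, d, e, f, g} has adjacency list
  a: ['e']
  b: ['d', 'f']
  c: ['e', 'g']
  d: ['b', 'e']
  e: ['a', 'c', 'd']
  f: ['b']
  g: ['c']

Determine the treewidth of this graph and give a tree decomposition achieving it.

Each bag holds 2 vertices, so the decomposition has width 1, which upper-bounds the treewidth. Since G has at least one edge (e.g. a–e), it is not an edgeless graph, so tw(G) ≥ 1. The upper and lower bounds meet at 1, so that is the treewidth.

Treewidth 1.
Bags: B1 = {a, e}  B2 = {c, e}  B3 = {c, g}  B4 = {d, e}  B5 = {b, d}  B6 = {b, f}
Tree: B1–B2, B2–B3, B2–B4, B4–B5, B5–B6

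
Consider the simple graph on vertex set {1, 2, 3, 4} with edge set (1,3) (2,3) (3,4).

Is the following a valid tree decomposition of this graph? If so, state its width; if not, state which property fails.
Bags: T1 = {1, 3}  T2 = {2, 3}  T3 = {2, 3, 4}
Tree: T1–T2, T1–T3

No — bags containing vertex 2 are not connected in the tree.

A tree decomposition must satisfy three properties: every vertex lies in some bag; for every edge, both endpoints lie together in some bag; and for every vertex, the bags containing it form a connected subtree. Here bags containing vertex 2 are not connected in the tree, so the decomposition is invalid.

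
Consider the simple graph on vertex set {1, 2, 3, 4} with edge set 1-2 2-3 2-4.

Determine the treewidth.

A width-1 tree decomposition is:
Bags: B1 = {2, 4}  B2 = {2, 3}  B3 = {1, 2}
Tree: B1–B2, B1–B3
Each bag holds 2 vertices, so the decomposition has width 1, which upper-bounds the treewidth. Any graph with an edge has treewidth ≥ 1, and G has the edge 2–4. Combining the bounds, tw(G) = 1.

1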